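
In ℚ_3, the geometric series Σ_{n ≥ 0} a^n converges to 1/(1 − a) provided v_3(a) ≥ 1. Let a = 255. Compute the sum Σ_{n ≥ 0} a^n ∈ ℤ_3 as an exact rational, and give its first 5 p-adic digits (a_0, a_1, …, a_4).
Σ a^n = 1/(1 − a) = -1/254;  first 5 digits = (1, 1, 2, 0, 0)

v_3(a) = 1 ≥ 1, so the series converges in ℤ_3 to 1/(1 − a) = 1/(1 − 255) = -1/254. Expand this rational in ℤ_3: compute digits iteratively via d_i = x_i mod 3, x_{i+1} = (x_i − d_i)/3. The first 5 digits are (1, 1, 2, 0, 0).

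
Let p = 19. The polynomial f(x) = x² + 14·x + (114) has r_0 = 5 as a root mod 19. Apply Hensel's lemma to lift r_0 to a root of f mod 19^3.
r_2 = 6028 (mod 6859)

Hensel: r_{i+1} = r_i − f(r_i)·(f′(r_i))^{-1} mod 19^{i+2}, f′(x) = 2x + 14. Iterate:
  r_0 = 5 (mod 19)
  r_1 = 252 (mod 361)
  r_2 = 6028 (mod 6859)
Final: r = 6028 satisfies f(r) ≡ 0 mod 19^3.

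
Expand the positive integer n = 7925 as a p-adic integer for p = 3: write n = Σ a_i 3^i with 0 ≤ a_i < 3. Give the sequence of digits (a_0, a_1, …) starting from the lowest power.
(a_0, a_1, …) = (2, 1, 1, 2, 1, 2, 1, 0, 1)

Repeated division by 3 gives the digits low-to-high: 7925 = 2 + 1·3^1 + 1·3^2 + 2·3^3 + 1·3^4 + 2·3^5 + 1·3^6 + 1·3^8. Digit sequence: (2, 1, 1, 2, 1, 2, 1, 0, 1).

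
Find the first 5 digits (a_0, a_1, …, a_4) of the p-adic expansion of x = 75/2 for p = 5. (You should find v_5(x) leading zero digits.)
(a_0, …, a_4) = (0, 0, 4, 2, 2)

v_5(75/2) = 2, so a_0 = ... = a_1 = 0. Factor out: x = 5^2 · u with u = 3/2 a unit in ℤ_5. Expand u iteratively via a_{v+i} = u_i mod 5, u_{i+1} = (u_i − a_{v+i})/5:
  u_0 = 3/2;  a_2 = 4;  u_1 = (u_0 − 4)/5 = -1/2
  u_1 = -1/2;  a_3 = 2;  u_2 = (u_1 − 2)/5 = -1/2
  u_2 = -1/2;  a_4 = 2;  u_3 = (u_2 − 2)/5 = -1/2
Digits: (0, 0, 4, 2, 2).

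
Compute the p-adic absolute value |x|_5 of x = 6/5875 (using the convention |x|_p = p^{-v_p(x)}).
|6/5875|_5 = 125

Step 1 — compute v_5(x) by factoring powers of 5 out of the numerator and denominator: v_5(6/5875) = -3. Step 2 — apply |x|_p = p^{-v_p(x)} = 5^{3} = 125.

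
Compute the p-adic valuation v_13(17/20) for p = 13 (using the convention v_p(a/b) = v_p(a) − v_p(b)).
v_13(17/20) = 0

Factor powers of 13 from the numerator and denominator of the reduced fraction: 17 = 13^0 · 17 and 20 = 13^0 · 20. Apply v_p(a/b) = v_p(a) − v_p(b): v_13(17/20) = 0 − 0 = 0.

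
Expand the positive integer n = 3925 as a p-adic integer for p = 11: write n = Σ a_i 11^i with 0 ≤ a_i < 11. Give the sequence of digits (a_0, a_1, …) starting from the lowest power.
(a_0, a_1, …) = (9, 4, 10, 2)

Repeated division by 11 gives the digits low-to-high: 3925 = 9 + 4·11^1 + 10·11^2 + 2·11^3. Digit sequence: (9, 4, 10, 2).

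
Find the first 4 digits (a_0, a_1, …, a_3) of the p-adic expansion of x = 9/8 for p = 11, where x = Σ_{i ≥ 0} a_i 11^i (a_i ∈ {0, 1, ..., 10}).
(a_0, …, a_3) = (8, 9, 6, 9)

v_11(9/8) = 0 (numerator and denominator both coprime to 11), so x ∈ ℤ_11^×. Compute digits iteratively via a_i = x_i mod 11, x_{i+1} = (x_i − a_i)/11, with x_0 = x:
  x_0 = 9/8;  a_0 = 8;  x_1 = (x_0 − 8)/11 = -5/8
  x_1 = -5/8;  a_1 = 9;  x_2 = (x_1 − 9)/11 = -7/8
  x_2 = -7/8;  a_2 = 6;  x_3 = (x_2 − 6)/11 = -5/8
  x_3 = -5/8;  a_3 = 9;  x_4 = (x_3 − 9)/11 = -7/8
Digits: (8, 9, 6, 9).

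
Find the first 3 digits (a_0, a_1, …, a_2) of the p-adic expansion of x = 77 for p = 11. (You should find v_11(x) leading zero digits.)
(a_0, …, a_2) = (0, 7, 0)

v_11(77) = 1, so a_0 = ... = a_0 = 0. Factor out: x = 11^1 · u with u = 7 a unit in ℤ_11. Expand u iteratively via a_{v+i} = u_i mod 11, u_{i+1} = (u_i − a_{v+i})/11:
  u_0 = 7;  a_1 = 7;  u_1 = (u_0 − 7)/11 = 0
  u_1 = 0;  a_2 = 0;  u_2 = (u_1 − 0)/11 = 0
Digits: (0, 7, 0).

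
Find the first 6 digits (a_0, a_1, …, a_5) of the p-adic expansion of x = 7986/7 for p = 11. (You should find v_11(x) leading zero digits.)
(a_0, …, a_5) = (0, 0, 0, 4, 6, 1)

v_11(7986/7) = 3, so a_0 = ... = a_2 = 0. Factor out: x = 11^3 · u with u = 6/7 a unit in ℤ_11. Expand u iteratively via a_{v+i} = u_i mod 11, u_{i+1} = (u_i − a_{v+i})/11:
  u_0 = 6/7;  a_3 = 4;  u_1 = (u_0 − 4)/11 = -2/7
  u_1 = -2/7;  a_4 = 6;  u_2 = (u_1 − 6)/11 = -4/7
  u_2 = -4/7;  a_5 = 1;  u_3 = (u_2 − 1)/11 = -1/7
Digits: (0, 0, 0, 4, 6, 1).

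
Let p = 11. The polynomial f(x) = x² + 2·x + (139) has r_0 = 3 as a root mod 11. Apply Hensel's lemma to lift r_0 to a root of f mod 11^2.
r_1 = 14 (mod 121)

Hensel: r_{i+1} = r_i − f(r_i)·(f′(r_i))^{-1} mod 11^{i+2}, f′(x) = 2x + 2. Iterate:
  r_0 = 3 (mod 11)
  r_1 = 14 (mod 121)
Final: r = 14 satisfies f(r) ≡ 0 mod 11^2.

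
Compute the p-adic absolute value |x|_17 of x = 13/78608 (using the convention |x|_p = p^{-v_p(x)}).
|13/78608|_17 = 4913

Step 1 — compute v_17(x) by factoring powers of 17 out of the numerator and denominator: v_17(13/78608) = -3. Step 2 — apply |x|_p = p^{-v_p(x)} = 17^{3} = 4913.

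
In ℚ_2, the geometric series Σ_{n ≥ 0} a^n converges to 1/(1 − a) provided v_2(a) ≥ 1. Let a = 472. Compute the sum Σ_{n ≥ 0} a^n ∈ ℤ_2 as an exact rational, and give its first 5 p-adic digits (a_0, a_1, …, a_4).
Σ a^n = 1/(1 − a) = -1/471;  first 5 digits = (1, 0, 0, 1, 1)

v_2(a) = 3 ≥ 1, so the series converges in ℤ_2 to 1/(1 − a) = 1/(1 − 472) = -1/471. Expand this rational in ℤ_2: compute digits iteratively via d_i = x_i mod 2, x_{i+1} = (x_i − d_i)/2. The first 5 digits are (1, 0, 0, 1, 1).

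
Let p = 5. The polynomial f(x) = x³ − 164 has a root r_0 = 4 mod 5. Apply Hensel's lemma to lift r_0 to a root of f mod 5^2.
r_1 = 4 (mod 25)

Hensel: r_{i+1} = r_i − f(r_i)/f′(r_i) mod 5^{i+2}, where f′(x) = 3x². Iterate:
  r_0 = 4 (mod 5)
  r_1 = 4 (mod 25)
Final: r = 4 with f(r) ≡ 0 mod 5^2.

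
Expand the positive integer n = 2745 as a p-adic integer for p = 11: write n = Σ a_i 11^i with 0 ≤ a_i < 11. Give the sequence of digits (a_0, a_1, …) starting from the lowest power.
(a_0, a_1, …) = (6, 7, 0, 2)

Repeated division by 11 gives the digits low-to-high: 2745 = 6 + 7·11^1 + 2·11^3. Digit sequence: (6, 7, 0, 2).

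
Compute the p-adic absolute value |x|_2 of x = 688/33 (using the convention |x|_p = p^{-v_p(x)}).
|688/33|_2 = 1/16

Step 1 — compute v_2(x) by factoring powers of 2 out of the numerator and denominator: v_2(688/33) = 4. Step 2 — apply |x|_p = p^{-v_p(x)} = 2^{-4} = 1/16.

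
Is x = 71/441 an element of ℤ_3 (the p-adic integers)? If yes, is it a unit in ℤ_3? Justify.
x ∉ ℤ_3 (v_3(x) = -2 < 0)

ℤ_3 = {x ∈ ℚ_3 : v_3(x) ≥ 0} and ℤ_3^× = {x ∈ ℤ_3 : v_3(x) = 0}. Here v_3(71/441) = v_3(num) − v_3(den) = -2; compare against these criteria.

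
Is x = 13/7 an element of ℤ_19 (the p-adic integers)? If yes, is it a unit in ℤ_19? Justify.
x ∈ ℤ_19^× (unit); v_19(x) = 0

ℤ_19 = {x ∈ ℚ_19 : v_19(x) ≥ 0} and ℤ_19^× = {x ∈ ℤ_19 : v_19(x) = 0}. Here v_19(13/7) = v_19(num) − v_19(den) = 0; compare against these criteria.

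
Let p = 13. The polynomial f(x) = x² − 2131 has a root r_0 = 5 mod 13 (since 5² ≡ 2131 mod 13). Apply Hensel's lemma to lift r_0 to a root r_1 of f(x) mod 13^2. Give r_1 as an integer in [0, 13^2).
r_1 = 148 (mod 169)

Hensel's recurrence: r_{i+1} = r_i − f(r_i)·(f′(r_i))^{-1} mod 13^{i+2}, with f′(x) = 2x. Iterate:
  r_0 = 5 (mod 13)
  r_1 = 148 (mod 169)
Final: r_1 = 148, and one checks f(r_1) ≡ 0 mod 13^2.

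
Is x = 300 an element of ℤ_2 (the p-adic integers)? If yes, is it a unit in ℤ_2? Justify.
x ∈ ℤ_2 but not a unit; v_2(x) = 2 > 0

ℤ_2 = {x ∈ ℚ_2 : v_2(x) ≥ 0} and ℤ_2^× = {x ∈ ℤ_2 : v_2(x) = 0}. Here v_2(300) = v_2(num) − v_2(den) = 2; compare against these criteria.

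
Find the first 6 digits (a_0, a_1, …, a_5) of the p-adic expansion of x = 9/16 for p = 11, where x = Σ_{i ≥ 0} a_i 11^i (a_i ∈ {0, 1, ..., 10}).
(a_0, …, a_5) = (4, 10, 8, 4, 3, 10)

v_11(9/16) = 0 (numerator and denominator both coprime to 11), so x ∈ ℤ_11^×. Compute digits iteratively via a_i = x_i mod 11, x_{i+1} = (x_i − a_i)/11, with x_0 = x:
  x_0 = 9/16;  a_0 = 4;  x_1 = (x_0 − 4)/11 = -5/16
  x_1 = -5/16;  a_1 = 10;  x_2 = (x_1 − 10)/11 = -15/16
  x_2 = -15/16;  a_2 = 8;  x_3 = (x_2 − 8)/11 = -13/16
  x_3 = -13/16;  a_3 = 4;  x_4 = (x_3 − 4)/11 = -7/16
  x_4 = -7/16;  a_4 = 3;  x_5 = (x_4 − 3)/11 = -5/16
  x_5 = -5/16;  a_5 = 10;  x_6 = (x_5 − 10)/11 = -15/16
Digits: (4, 10, 8, 4, 3, 10).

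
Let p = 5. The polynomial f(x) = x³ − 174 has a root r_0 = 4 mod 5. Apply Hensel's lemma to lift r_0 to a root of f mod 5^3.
r_2 = 99 (mod 125)

Hensel: r_{i+1} = r_i − f(r_i)/f′(r_i) mod 5^{i+2}, where f′(x) = 3x². Iterate:
  r_0 = 4 (mod 5)
  r_1 = 24 (mod 25)
  r_2 = 99 (mod 125)
Final: r = 99 with f(r) ≡ 0 mod 5^3.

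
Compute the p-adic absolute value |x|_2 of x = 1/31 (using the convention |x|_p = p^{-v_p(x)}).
|1/31|_2 = 1

Step 1 — compute v_2(x) by factoring powers of 2 out of the numerator and denominator: v_2(1/31) = 0. Step 2 — apply |x|_p = p^{-v_p(x)} = 2^{0} = 1.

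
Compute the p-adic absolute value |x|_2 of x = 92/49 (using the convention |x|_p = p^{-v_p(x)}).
|92/49|_2 = 1/4

Step 1 — compute v_2(x) by factoring powers of 2 out of the numerator and denominator: v_2(92/49) = 2. Step 2 — apply |x|_p = p^{-v_p(x)} = 2^{-2} = 1/4.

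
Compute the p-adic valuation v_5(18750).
v_5(18750) = 5

v_5(n) is the largest exponent k such that 5^k divides n. Factor out: 18750 = 5^5 · 6. (Sign doesn't affect v_p.) So v_5(18750) = 5.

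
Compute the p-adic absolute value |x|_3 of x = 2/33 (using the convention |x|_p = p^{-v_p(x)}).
|2/33|_3 = 3

Step 1 — compute v_3(x) by factoring powers of 3 out of the numerator and denominator: v_3(2/33) = -1. Step 2 — apply |x|_p = p^{-v_p(x)} = 3^{1} = 3.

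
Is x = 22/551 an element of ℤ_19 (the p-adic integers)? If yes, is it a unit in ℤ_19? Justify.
x ∉ ℤ_19 (v_19(x) = -1 < 0)

ℤ_19 = {x ∈ ℚ_19 : v_19(x) ≥ 0} and ℤ_19^× = {x ∈ ℤ_19 : v_19(x) = 0}. Here v_19(22/551) = v_19(num) − v_19(den) = -1; compare against these criteria.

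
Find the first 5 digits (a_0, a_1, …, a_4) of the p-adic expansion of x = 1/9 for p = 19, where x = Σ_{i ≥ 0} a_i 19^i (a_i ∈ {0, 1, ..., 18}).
(a_0, …, a_4) = (17, 16, 16, 16, 16)

v_19(1/9) = 0 (numerator and denominator both coprime to 19), so x ∈ ℤ_19^×. Compute digits iteratively via a_i = x_i mod 19, x_{i+1} = (x_i − a_i)/19, with x_0 = x:
  x_0 = 1/9;  a_0 = 17;  x_1 = (x_0 − 17)/19 = -8/9
  x_1 = -8/9;  a_1 = 16;  x_2 = (x_1 − 16)/19 = -8/9
  x_2 = -8/9;  a_2 = 16;  x_3 = (x_2 − 16)/19 = -8/9
  x_3 = -8/9;  a_3 = 16;  x_4 = (x_3 − 16)/19 = -8/9
  x_4 = -8/9;  a_4 = 16;  x_5 = (x_4 − 16)/19 = -8/9
Digits: (17, 16, 16, 16, 16).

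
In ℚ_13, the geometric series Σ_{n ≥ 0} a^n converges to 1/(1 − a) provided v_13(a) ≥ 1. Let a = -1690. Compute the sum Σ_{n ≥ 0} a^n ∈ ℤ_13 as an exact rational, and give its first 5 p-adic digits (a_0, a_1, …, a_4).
Σ a^n = 1/(1 − a) = 1/1691;  first 5 digits = (1, 0, 3, 12, 8)

v_13(a) = 2 ≥ 1, so the series converges in ℤ_13 to 1/(1 − a) = 1/(1 − (-1690)) = 1/1691. Expand this rational in ℤ_13: compute digits iteratively via d_i = x_i mod 13, x_{i+1} = (x_i − d_i)/13. The first 5 digits are (1, 0, 3, 12, 8).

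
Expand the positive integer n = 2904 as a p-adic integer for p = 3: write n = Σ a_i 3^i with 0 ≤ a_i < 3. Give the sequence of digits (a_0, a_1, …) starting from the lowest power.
(a_0, a_1, …) = (0, 2, 1, 2, 2, 2, 0, 1)

Repeated division by 3 gives the digits low-to-high: 2904 = 2·3^1 + 1·3^2 + 2·3^3 + 2·3^4 + 2·3^5 + 1·3^7. Digit sequence: (0, 2, 1, 2, 2, 2, 0, 1).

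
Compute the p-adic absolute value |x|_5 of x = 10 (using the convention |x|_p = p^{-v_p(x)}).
|10|_5 = 1/5

Step 1 — compute v_5(x) by factoring powers of 5 out of the numerator and denominator: v_5(10) = 1. Step 2 — apply |x|_p = p^{-v_p(x)} = 5^{-1} = 1/5.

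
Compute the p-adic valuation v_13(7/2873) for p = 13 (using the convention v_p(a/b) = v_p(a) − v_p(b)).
v_13(7/2873) = -2

Factor powers of 13 from the numerator and denominator of the reduced fraction: 7 = 13^0 · 7 and 2873 = 13^2 · 17. Apply v_p(a/b) = v_p(a) − v_p(b): v_13(7/2873) = 0 − 2 = -2.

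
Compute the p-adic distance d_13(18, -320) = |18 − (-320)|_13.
d_13(18, -320) = 1/169

Step 1 — x − y = 18 − (-320) = 338. Step 2 — v_13(338) = 2 (factor: 338 = (13^2 · 2); the sign does not affect v_p). Step 3 — |x − y|_13 = 13^{-2} = 1/169.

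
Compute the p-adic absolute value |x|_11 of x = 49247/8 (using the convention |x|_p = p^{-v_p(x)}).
|49247/8|_11 = 1/1331

Step 1 — compute v_11(x) by factoring powers of 11 out of the numerator and denominator: v_11(49247/8) = 3. Step 2 — apply |x|_p = p^{-v_p(x)} = 11^{-3} = 1/1331.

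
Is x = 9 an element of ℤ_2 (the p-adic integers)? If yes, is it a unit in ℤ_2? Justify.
x ∈ ℤ_2^× (unit); v_2(x) = 0

ℤ_2 = {x ∈ ℚ_2 : v_2(x) ≥ 0} and ℤ_2^× = {x ∈ ℤ_2 : v_2(x) = 0}. Here v_2(9) = v_2(num) − v_2(den) = 0; compare against these criteria.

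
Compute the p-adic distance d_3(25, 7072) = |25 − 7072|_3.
d_3(25, 7072) = 1/243

Step 1 — x − y = 25 − 7072 = -7047. Step 2 — v_3(-7047) = 5 (factor: -7047 = −(3^5 · 29); the sign does not affect v_p). Step 3 — |x − y|_3 = 3^{-5} = 1/243.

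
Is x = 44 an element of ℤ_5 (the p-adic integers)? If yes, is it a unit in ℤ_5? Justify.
x ∈ ℤ_5^× (unit); v_5(x) = 0

ℤ_5 = {x ∈ ℚ_5 : v_5(x) ≥ 0} and ℤ_5^× = {x ∈ ℤ_5 : v_5(x) = 0}. Here v_5(44) = v_5(num) − v_5(den) = 0; compare against these criteria.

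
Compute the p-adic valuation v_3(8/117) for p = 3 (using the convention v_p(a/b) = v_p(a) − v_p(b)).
v_3(8/117) = -2

Factor powers of 3 from the numerator and denominator of the reduced fraction: 8 = 3^0 · 8 and 117 = 3^2 · 13. Apply v_p(a/b) = v_p(a) − v_p(b): v_3(8/117) = 0 − 2 = -2.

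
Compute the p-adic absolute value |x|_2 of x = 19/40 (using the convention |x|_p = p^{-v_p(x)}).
|19/40|_2 = 8

Step 1 — compute v_2(x) by factoring powers of 2 out of the numerator and denominator: v_2(19/40) = -3. Step 2 — apply |x|_p = p^{-v_p(x)} = 2^{3} = 8.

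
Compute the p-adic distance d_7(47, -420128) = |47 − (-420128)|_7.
d_7(47, -420128) = 1/16807

Step 1 — x − y = 47 − (-420128) = 420175. Step 2 — v_7(420175) = 5 (factor: 420175 = (7^5 · 25); the sign does not affect v_p). Step 3 — |x − y|_7 = 7^{-5} = 1/16807.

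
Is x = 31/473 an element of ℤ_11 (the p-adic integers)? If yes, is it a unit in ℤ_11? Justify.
x ∉ ℤ_11 (v_11(x) = -1 < 0)

ℤ_11 = {x ∈ ℚ_11 : v_11(x) ≥ 0} and ℤ_11^× = {x ∈ ℤ_11 : v_11(x) = 0}. Here v_11(31/473) = v_11(num) − v_11(den) = -1; compare against these criteria.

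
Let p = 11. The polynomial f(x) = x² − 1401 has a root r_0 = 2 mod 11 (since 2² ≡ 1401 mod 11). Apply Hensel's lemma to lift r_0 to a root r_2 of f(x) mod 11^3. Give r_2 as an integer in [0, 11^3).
r_2 = 200 (mod 1331)

Hensel's recurrence: r_{i+1} = r_i − f(r_i)·(f′(r_i))^{-1} mod 11^{i+2}, with f′(x) = 2x. Iterate:
  r_0 = 2 (mod 11)
  r_1 = 79 (mod 121)
  r_2 = 200 (mod 1331)
Final: r_2 = 200, and one checks f(r_2) ≡ 0 mod 11^3.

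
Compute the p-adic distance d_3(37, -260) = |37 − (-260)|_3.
d_3(37, -260) = 1/27

Step 1 — x − y = 37 − (-260) = 297. Step 2 — v_3(297) = 3 (factor: 297 = (3^3 · 11); the sign does not affect v_p). Step 3 — |x − y|_3 = 3^{-3} = 1/27.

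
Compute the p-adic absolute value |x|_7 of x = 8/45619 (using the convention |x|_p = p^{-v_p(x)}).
|8/45619|_7 = 2401

Step 1 — compute v_7(x) by factoring powers of 7 out of the numerator and denominator: v_7(8/45619) = -4. Step 2 — apply |x|_p = p^{-v_p(x)} = 7^{4} = 2401.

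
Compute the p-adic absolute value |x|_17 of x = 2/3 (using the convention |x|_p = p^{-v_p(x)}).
|2/3|_17 = 1

Step 1 — compute v_17(x) by factoring powers of 17 out of the numerator and denominator: v_17(2/3) = 0. Step 2 — apply |x|_p = p^{-v_p(x)} = 17^{0} = 1.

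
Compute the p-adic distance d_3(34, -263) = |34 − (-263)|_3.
d_3(34, -263) = 1/27

Step 1 — x − y = 34 − (-263) = 297. Step 2 — v_3(297) = 3 (factor: 297 = (3^3 · 11); the sign does not affect v_p). Step 3 — |x − y|_3 = 3^{-3} = 1/27.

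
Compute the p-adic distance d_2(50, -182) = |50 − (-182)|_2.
d_2(50, -182) = 1/8

Step 1 — x − y = 50 − (-182) = 232. Step 2 — v_2(232) = 3 (factor: 232 = (2^3 · 29); the sign does not affect v_p). Step 3 — |x − y|_2 = 2^{-3} = 1/8.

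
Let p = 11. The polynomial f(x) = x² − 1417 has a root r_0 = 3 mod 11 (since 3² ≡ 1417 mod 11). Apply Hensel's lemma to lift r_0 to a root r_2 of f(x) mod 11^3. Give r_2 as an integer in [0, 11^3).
r_2 = 278 (mod 1331)

Hensel's recurrence: r_{i+1} = r_i − f(r_i)·(f′(r_i))^{-1} mod 11^{i+2}, with f′(x) = 2x. Iterate:
  r_0 = 3 (mod 11)
  r_1 = 36 (mod 121)
  r_2 = 278 (mod 1331)
Final: r_2 = 278, and one checks f(r_2) ≡ 0 mod 11^3.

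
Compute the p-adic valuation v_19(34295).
v_19(34295) = 3

v_19(n) is the largest exponent k such that 19^k divides n. Factor out: 34295 = 19^3 · 5. (Sign doesn't affect v_p.) So v_19(34295) = 3.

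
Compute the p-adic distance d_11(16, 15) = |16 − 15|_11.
d_11(16, 15) = 1

Step 1 — x − y = 16 − 15 = 1. Step 2 — v_11(1) = 0 (factor: 1 = (11^0 · 1); the sign does not affect v_p). Step 3 — |x − y|_11 = 11^{0} = 1.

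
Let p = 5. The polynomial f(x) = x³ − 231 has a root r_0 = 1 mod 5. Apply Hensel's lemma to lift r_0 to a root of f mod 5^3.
r_2 = 61 (mod 125)

Hensel: r_{i+1} = r_i − f(r_i)/f′(r_i) mod 5^{i+2}, where f′(x) = 3x². Iterate:
  r_0 = 1 (mod 5)
  r_1 = 11 (mod 25)
  r_2 = 61 (mod 125)
Final: r = 61 with f(r) ≡ 0 mod 5^3.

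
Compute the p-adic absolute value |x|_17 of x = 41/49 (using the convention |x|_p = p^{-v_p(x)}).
|41/49|_17 = 1

Step 1 — compute v_17(x) by factoring powers of 17 out of the numerator and denominator: v_17(41/49) = 0. Step 2 — apply |x|_p = p^{-v_p(x)} = 17^{0} = 1.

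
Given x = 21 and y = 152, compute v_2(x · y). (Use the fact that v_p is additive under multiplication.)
v_2(3192) = 3

v_p(x) = 0 (factor: 21 = 2^0 · 21); v_p(y) = 3 (factor: 152 = 2^3 · 19). Additivity: v_p(xy) = v_p(x) + v_p(y) = 0 + 3 = 3. (Direct check: xy = 3192 = 2^3 · (399).)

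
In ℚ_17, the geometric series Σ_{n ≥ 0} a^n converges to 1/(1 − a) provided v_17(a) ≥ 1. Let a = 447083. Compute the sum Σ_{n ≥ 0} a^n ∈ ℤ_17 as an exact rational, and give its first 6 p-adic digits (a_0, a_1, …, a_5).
Σ a^n = 1/(1 − a) = -1/447082;  first 6 digits = (1, 0, 0, 6, 5, 0)

v_17(a) = 3 ≥ 1, so the series converges in ℤ_17 to 1/(1 − a) = 1/(1 − 447083) = -1/447082. Expand this rational in ℤ_17: compute digits iteratively via d_i = x_i mod 17, x_{i+1} = (x_i − d_i)/17. The first 6 digits are (1, 0, 0, 6, 5, 0).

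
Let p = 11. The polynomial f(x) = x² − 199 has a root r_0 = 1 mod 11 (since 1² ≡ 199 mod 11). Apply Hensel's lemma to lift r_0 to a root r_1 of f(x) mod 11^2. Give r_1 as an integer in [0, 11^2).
r_1 = 100 (mod 121)

Hensel's recurrence: r_{i+1} = r_i − f(r_i)·(f′(r_i))^{-1} mod 11^{i+2}, with f′(x) = 2x. Iterate:
  r_0 = 1 (mod 11)
  r_1 = 100 (mod 121)
Final: r_1 = 100, and one checks f(r_1) ≡ 0 mod 11^2.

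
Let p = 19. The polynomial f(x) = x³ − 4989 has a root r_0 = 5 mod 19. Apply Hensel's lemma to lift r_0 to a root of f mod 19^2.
r_1 = 195 (mod 361)

Hensel: r_{i+1} = r_i − f(r_i)/f′(r_i) mod 19^{i+2}, where f′(x) = 3x². Iterate:
  r_0 = 5 (mod 19)
  r_1 = 195 (mod 361)
Final: r = 195 with f(r) ≡ 0 mod 19^2.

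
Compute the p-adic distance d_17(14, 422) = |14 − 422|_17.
d_17(14, 422) = 1/17

Step 1 — x − y = 14 − 422 = -408. Step 2 — v_17(-408) = 1 (factor: -408 = −(17^1 · 24); the sign does not affect v_p). Step 3 — |x − y|_17 = 17^{-1} = 1/17.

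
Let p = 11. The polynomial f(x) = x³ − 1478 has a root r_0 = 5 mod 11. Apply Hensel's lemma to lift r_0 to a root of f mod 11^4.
r_3 = 11126 (mod 14641)

Hensel: r_{i+1} = r_i − f(r_i)/f′(r_i) mod 11^{i+2}, where f′(x) = 3x². Iterate:
  r_0 = 5 (mod 11)
  r_1 = 115 (mod 121)
  r_2 = 478 (mod 1331)
  r_3 = 11126 (mod 14641)
Final: r = 11126 with f(r) ≡ 0 mod 11^4.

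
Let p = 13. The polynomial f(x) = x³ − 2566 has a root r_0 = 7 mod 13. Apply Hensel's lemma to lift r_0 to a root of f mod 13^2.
r_1 = 98 (mod 169)

Hensel: r_{i+1} = r_i − f(r_i)/f′(r_i) mod 13^{i+2}, where f′(x) = 3x². Iterate:
  r_0 = 7 (mod 13)
  r_1 = 98 (mod 169)
Final: r = 98 with f(r) ≡ 0 mod 13^2.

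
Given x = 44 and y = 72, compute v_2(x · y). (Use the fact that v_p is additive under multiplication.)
v_2(3168) = 5

v_p(x) = 2 (factor: 44 = 2^2 · 11); v_p(y) = 3 (factor: 72 = 2^3 · 9). Additivity: v_p(xy) = v_p(x) + v_p(y) = 2 + 3 = 5. (Direct check: xy = 3168 = 2^5 · (99).)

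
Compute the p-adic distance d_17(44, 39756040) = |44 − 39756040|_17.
d_17(44, 39756040) = 1/1419857

Step 1 — x − y = 44 − 39756040 = -39755996. Step 2 — v_17(-39755996) = 5 (factor: -39755996 = −(17^5 · 28); the sign does not affect v_p). Step 3 — |x − y|_17 = 17^{-5} = 1/1419857.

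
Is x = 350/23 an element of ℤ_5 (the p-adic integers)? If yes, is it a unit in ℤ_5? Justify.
x ∈ ℤ_5 but not a unit; v_5(x) = 2 > 0

ℤ_5 = {x ∈ ℚ_5 : v_5(x) ≥ 0} and ℤ_5^× = {x ∈ ℤ_5 : v_5(x) = 0}. Here v_5(350/23) = v_5(num) − v_5(den) = 2; compare against these criteria.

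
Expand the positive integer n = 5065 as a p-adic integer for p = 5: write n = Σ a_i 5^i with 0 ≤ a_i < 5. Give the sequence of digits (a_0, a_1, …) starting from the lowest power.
(a_0, a_1, …) = (0, 3, 2, 0, 3, 1)

Repeated division by 5 gives the digits low-to-high: 5065 = 3·5^1 + 2·5^2 + 3·5^4 + 1·5^5. Digit sequence: (0, 3, 2, 0, 3, 1).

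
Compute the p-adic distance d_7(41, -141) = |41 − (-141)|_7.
d_7(41, -141) = 1/7

Step 1 — x − y = 41 − (-141) = 182. Step 2 — v_7(182) = 1 (factor: 182 = (7^1 · 26); the sign does not affect v_p). Step 3 — |x − y|_7 = 7^{-1} = 1/7.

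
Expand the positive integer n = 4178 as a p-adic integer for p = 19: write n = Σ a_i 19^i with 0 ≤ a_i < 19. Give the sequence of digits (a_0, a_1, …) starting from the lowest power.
(a_0, a_1, …) = (17, 10, 11)

Repeated division by 19 gives the digits low-to-high: 4178 = 17 + 10·19^1 + 11·19^2. Digit sequence: (17, 10, 11).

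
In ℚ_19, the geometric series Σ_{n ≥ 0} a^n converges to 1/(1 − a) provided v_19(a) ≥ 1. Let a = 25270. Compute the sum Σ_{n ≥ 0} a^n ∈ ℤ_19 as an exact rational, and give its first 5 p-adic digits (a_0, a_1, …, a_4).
Σ a^n = 1/(1 − a) = -1/25269;  first 5 digits = (1, 0, 13, 3, 17)

v_19(a) = 2 ≥ 1, so the series converges in ℤ_19 to 1/(1 − a) = 1/(1 − 25270) = -1/25269. Expand this rational in ℤ_19: compute digits iteratively via d_i = x_i mod 19, x_{i+1} = (x_i − d_i)/19. The first 5 digits are (1, 0, 13, 3, 17).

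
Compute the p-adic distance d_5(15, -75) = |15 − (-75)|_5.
d_5(15, -75) = 1/5

Step 1 — x − y = 15 − (-75) = 90. Step 2 — v_5(90) = 1 (factor: 90 = (5^1 · 18); the sign does not affect v_p). Step 3 — |x − y|_5 = 5^{-1} = 1/5.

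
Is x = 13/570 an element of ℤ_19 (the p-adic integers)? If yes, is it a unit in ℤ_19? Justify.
x ∉ ℤ_19 (v_19(x) = -1 < 0)

ℤ_19 = {x ∈ ℚ_19 : v_19(x) ≥ 0} and ℤ_19^× = {x ∈ ℤ_19 : v_19(x) = 0}. Here v_19(13/570) = v_19(num) − v_19(den) = -1; compare against these criteria.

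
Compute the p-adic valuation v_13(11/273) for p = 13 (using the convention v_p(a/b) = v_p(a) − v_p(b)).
v_13(11/273) = -1

Factor powers of 13 from the numerator and denominator of the reduced fraction: 11 = 13^0 · 11 and 273 = 13^1 · 21. Apply v_p(a/b) = v_p(a) − v_p(b): v_13(11/273) = 0 − 1 = -1.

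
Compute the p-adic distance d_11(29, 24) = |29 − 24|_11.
d_11(29, 24) = 1

Step 1 — x − y = 29 − 24 = 5. Step 2 — v_11(5) = 0 (factor: 5 = (11^0 · 5); the sign does not affect v_p). Step 3 — |x − y|_11 = 11^{0} = 1.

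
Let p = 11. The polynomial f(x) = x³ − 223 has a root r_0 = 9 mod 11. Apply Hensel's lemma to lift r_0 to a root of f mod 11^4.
r_3 = 7731 (mod 14641)

Hensel: r_{i+1} = r_i − f(r_i)/f′(r_i) mod 11^{i+2}, where f′(x) = 3x². Iterate:
  r_0 = 9 (mod 11)
  r_1 = 108 (mod 121)
  r_2 = 1076 (mod 1331)
  r_3 = 7731 (mod 14641)
Final: r = 7731 with f(r) ≡ 0 mod 11^4.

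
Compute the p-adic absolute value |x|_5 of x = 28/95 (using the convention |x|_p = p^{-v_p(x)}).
|28/95|_5 = 5

Step 1 — compute v_5(x) by factoring powers of 5 out of the numerator and denominator: v_5(28/95) = -1. Step 2 — apply |x|_p = p^{-v_p(x)} = 5^{1} = 5.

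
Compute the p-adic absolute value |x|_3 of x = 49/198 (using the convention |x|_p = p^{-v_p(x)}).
|49/198|_3 = 9

Step 1 — compute v_3(x) by factoring powers of 3 out of the numerator and denominator: v_3(49/198) = -2. Step 2 — apply |x|_p = p^{-v_p(x)} = 3^{2} = 9.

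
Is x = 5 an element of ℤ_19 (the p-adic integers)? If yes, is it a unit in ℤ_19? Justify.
x ∈ ℤ_19^× (unit); v_19(x) = 0

ℤ_19 = {x ∈ ℚ_19 : v_19(x) ≥ 0} and ℤ_19^× = {x ∈ ℤ_19 : v_19(x) = 0}. Here v_19(5) = v_19(num) − v_19(den) = 0; compare against these criteria.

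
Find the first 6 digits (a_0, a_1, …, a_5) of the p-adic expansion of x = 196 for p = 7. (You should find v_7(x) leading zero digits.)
(a_0, …, a_5) = (0, 0, 4, 0, 0, 0)

v_7(196) = 2, so a_0 = ... = a_1 = 0. Factor out: x = 7^2 · u with u = 4 a unit in ℤ_7. Expand u iteratively via a_{v+i} = u_i mod 7, u_{i+1} = (u_i − a_{v+i})/7:
  u_0 = 4;  a_2 = 4;  u_1 = (u_0 − 4)/7 = 0
  u_1 = 0;  a_3 = 0;  u_2 = (u_1 − 0)/7 = 0
  u_2 = 0;  a_4 = 0;  u_3 = (u_2 − 0)/7 = 0
  u_3 = 0;  a_5 = 0;  u_4 = (u_3 − 0)/7 = 0
Digits: (0, 0, 4, 0, 0, 0).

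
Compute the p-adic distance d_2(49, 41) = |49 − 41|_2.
d_2(49, 41) = 1/8

Step 1 — x − y = 49 − 41 = 8. Step 2 — v_2(8) = 3 (factor: 8 = (2^3 · 1); the sign does not affect v_p). Step 3 — |x − y|_2 = 2^{-3} = 1/8.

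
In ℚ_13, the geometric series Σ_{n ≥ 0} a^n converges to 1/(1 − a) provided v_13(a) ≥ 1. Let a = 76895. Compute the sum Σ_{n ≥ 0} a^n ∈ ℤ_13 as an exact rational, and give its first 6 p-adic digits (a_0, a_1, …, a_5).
Σ a^n = 1/(1 − a) = -1/76894;  first 6 digits = (1, 0, 0, 9, 2, 0)

v_13(a) = 3 ≥ 1, so the series converges in ℤ_13 to 1/(1 − a) = 1/(1 − 76895) = -1/76894. Expand this rational in ℤ_13: compute digits iteratively via d_i = x_i mod 13, x_{i+1} = (x_i − d_i)/13. The first 6 digits are (1, 0, 0, 9, 2, 0).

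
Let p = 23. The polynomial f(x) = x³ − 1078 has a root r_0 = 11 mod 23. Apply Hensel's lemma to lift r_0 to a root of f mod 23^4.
r_3 = 234726 (mod 279841)

Hensel: r_{i+1} = r_i − f(r_i)/f′(r_i) mod 23^{i+2}, where f′(x) = 3x². Iterate:
  r_0 = 11 (mod 23)
  r_1 = 379 (mod 529)
  r_2 = 3553 (mod 12167)
  r_3 = 234726 (mod 279841)
Final: r = 234726 with f(r) ≡ 0 mod 23^4.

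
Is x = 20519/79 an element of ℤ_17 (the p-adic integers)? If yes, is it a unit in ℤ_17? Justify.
x ∈ ℤ_17 but not a unit; v_17(x) = 2 > 0

ℤ_17 = {x ∈ ℚ_17 : v_17(x) ≥ 0} and ℤ_17^× = {x ∈ ℤ_17 : v_17(x) = 0}. Here v_17(20519/79) = v_17(num) − v_17(den) = 2; compare against these criteria.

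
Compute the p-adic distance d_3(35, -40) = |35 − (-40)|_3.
d_3(35, -40) = 1/3

Step 1 — x − y = 35 − (-40) = 75. Step 2 — v_3(75) = 1 (factor: 75 = (3^1 · 25); the sign does not affect v_p). Step 3 — |x − y|_3 = 3^{-1} = 1/3.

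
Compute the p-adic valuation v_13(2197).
v_13(2197) = 3

v_13(n) is the largest exponent k such that 13^k divides n. Factor out: 2197 = 13^3 · 1. (Sign doesn't affect v_p.) So v_13(2197) = 3.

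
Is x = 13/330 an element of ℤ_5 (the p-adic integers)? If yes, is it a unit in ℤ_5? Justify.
x ∉ ℤ_5 (v_5(x) = -1 < 0)

ℤ_5 = {x ∈ ℚ_5 : v_5(x) ≥ 0} and ℤ_5^× = {x ∈ ℤ_5 : v_5(x) = 0}. Here v_5(13/330) = v_5(num) − v_5(den) = -1; compare against these criteria.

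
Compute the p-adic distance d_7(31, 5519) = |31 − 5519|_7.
d_7(31, 5519) = 1/343

Step 1 — x − y = 31 − 5519 = -5488. Step 2 — v_7(-5488) = 3 (factor: -5488 = −(7^3 · 16); the sign does not affect v_p). Step 3 — |x − y|_7 = 7^{-3} = 1/343.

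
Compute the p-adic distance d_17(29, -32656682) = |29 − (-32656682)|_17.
d_17(29, -32656682) = 1/1419857

Step 1 — x − y = 29 − (-32656682) = 32656711. Step 2 — v_17(32656711) = 5 (factor: 32656711 = (17^5 · 23); the sign does not affect v_p). Step 3 — |x − y|_17 = 17^{-5} = 1/1419857.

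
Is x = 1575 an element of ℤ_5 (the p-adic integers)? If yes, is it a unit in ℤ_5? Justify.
x ∈ ℤ_5 but not a unit; v_5(x) = 2 > 0

ℤ_5 = {x ∈ ℚ_5 : v_5(x) ≥ 0} and ℤ_5^× = {x ∈ ℤ_5 : v_5(x) = 0}. Here v_5(1575) = v_5(num) − v_5(den) = 2; compare against these criteria.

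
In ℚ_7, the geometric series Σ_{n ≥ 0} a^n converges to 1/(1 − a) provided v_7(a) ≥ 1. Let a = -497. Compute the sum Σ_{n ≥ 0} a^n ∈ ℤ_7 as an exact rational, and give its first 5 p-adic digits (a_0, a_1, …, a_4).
Σ a^n = 1/(1 − a) = 1/498;  first 5 digits = (1, 6, 4, 3, 3)

v_7(a) = 1 ≥ 1, so the series converges in ℤ_7 to 1/(1 − a) = 1/(1 − (-497)) = 1/498. Expand this rational in ℤ_7: compute digits iteratively via d_i = x_i mod 7, x_{i+1} = (x_i − d_i)/7. The first 5 digits are (1, 6, 4, 3, 3).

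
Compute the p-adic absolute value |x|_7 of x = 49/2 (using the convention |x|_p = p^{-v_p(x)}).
|49/2|_7 = 1/49

Step 1 — compute v_7(x) by factoring powers of 7 out of the numerator and denominator: v_7(49/2) = 2. Step 2 — apply |x|_p = p^{-v_p(x)} = 7^{-2} = 1/49.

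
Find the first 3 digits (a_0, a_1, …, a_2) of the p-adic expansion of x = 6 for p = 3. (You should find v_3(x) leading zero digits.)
(a_0, …, a_2) = (0, 2, 0)

v_3(6) = 1, so a_0 = ... = a_0 = 0. Factor out: x = 3^1 · u with u = 2 a unit in ℤ_3. Expand u iteratively via a_{v+i} = u_i mod 3, u_{i+1} = (u_i − a_{v+i})/3:
  u_0 = 2;  a_1 = 2;  u_1 = (u_0 − 2)/3 = 0
  u_1 = 0;  a_2 = 0;  u_2 = (u_1 − 0)/3 = 0
Digits: (0, 2, 0).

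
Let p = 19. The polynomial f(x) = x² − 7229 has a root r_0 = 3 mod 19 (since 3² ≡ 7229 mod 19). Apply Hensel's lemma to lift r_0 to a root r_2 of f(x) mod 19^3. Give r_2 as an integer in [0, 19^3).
r_2 = 5779 (mod 6859)

Hensel's recurrence: r_{i+1} = r_i − f(r_i)·(f′(r_i))^{-1} mod 19^{i+2}, with f′(x) = 2x. Iterate:
  r_0 = 3 (mod 19)
  r_1 = 3 (mod 361)
  r_2 = 5779 (mod 6859)
Final: r_2 = 5779, and one checks f(r_2) ≡ 0 mod 19^3.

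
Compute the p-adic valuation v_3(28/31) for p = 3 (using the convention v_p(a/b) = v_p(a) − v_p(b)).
v_3(28/31) = 0

Factor powers of 3 from the numerator and denominator of the reduced fraction: 28 = 3^0 · 28 and 31 = 3^0 · 31. Apply v_p(a/b) = v_p(a) − v_p(b): v_3(28/31) = 0 − 0 = 0.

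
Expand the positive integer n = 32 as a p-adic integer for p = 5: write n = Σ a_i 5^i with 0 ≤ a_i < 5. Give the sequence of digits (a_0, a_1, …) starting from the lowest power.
(a_0, a_1, …) = (2, 1, 1)

Repeated division by 5 gives the digits low-to-high: 32 = 2 + 1·5^1 + 1·5^2. Digit sequence: (2, 1, 1).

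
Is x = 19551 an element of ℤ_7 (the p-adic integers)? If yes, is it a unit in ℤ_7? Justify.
x ∈ ℤ_7 but not a unit; v_7(x) = 3 > 0

ℤ_7 = {x ∈ ℚ_7 : v_7(x) ≥ 0} and ℤ_7^× = {x ∈ ℤ_7 : v_7(x) = 0}. Here v_7(19551) = v_7(num) − v_7(den) = 3; compare against these criteria.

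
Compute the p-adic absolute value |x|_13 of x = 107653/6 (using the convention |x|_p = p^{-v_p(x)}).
|107653/6|_13 = 1/2197

Step 1 — compute v_13(x) by factoring powers of 13 out of the numerator and denominator: v_13(107653/6) = 3. Step 2 — apply |x|_p = p^{-v_p(x)} = 13^{-3} = 1/2197.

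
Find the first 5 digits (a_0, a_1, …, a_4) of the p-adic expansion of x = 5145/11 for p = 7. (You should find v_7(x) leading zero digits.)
(a_0, …, a_4) = (0, 0, 0, 2, 5)

v_7(5145/11) = 3, so a_0 = ... = a_2 = 0. Factor out: x = 7^3 · u with u = 15/11 a unit in ℤ_7. Expand u iteratively via a_{v+i} = u_i mod 7, u_{i+1} = (u_i − a_{v+i})/7:
  u_0 = 15/11;  a_3 = 2;  u_1 = (u_0 − 2)/7 = -1/11
  u_1 = -1/11;  a_4 = 5;  u_2 = (u_1 − 5)/7 = -8/11
Digits: (0, 0, 0, 2, 5).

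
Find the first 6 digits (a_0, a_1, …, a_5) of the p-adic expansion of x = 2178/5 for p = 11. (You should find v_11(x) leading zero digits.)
(a_0, …, a_5) = (0, 0, 8, 4, 4, 4)

v_11(2178/5) = 2, so a_0 = ... = a_1 = 0. Factor out: x = 11^2 · u with u = 18/5 a unit in ℤ_11. Expand u iteratively via a_{v+i} = u_i mod 11, u_{i+1} = (u_i − a_{v+i})/11:
  u_0 = 18/5;  a_2 = 8;  u_1 = (u_0 − 8)/11 = -2/5
  u_1 = -2/5;  a_3 = 4;  u_2 = (u_1 − 4)/11 = -2/5
  u_2 = -2/5;  a_4 = 4;  u_3 = (u_2 − 4)/11 = -2/5
  u_3 = -2/5;  a_5 = 4;  u_4 = (u_3 − 4)/11 = -2/5
Digits: (0, 0, 8, 4, 4, 4).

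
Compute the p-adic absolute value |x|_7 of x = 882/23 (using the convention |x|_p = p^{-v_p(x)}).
|882/23|_7 = 1/49

Step 1 — compute v_7(x) by factoring powers of 7 out of the numerator and denominator: v_7(882/23) = 2. Step 2 — apply |x|_p = p^{-v_p(x)} = 7^{-2} = 1/49.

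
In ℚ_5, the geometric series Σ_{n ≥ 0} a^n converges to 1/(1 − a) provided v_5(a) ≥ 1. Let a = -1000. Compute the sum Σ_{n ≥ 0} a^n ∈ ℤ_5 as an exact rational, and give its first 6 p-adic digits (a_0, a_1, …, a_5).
Σ a^n = 1/(1 − a) = 1/1001;  first 6 digits = (1, 0, 0, 2, 3, 4)

v_5(a) = 3 ≥ 1, so the series converges in ℤ_5 to 1/(1 − a) = 1/(1 − (-1000)) = 1/1001. Expand this rational in ℤ_5: compute digits iteratively via d_i = x_i mod 5, x_{i+1} = (x_i − d_i)/5. The first 6 digits are (1, 0, 0, 2, 3, 4).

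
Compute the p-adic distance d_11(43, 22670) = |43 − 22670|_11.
d_11(43, 22670) = 1/1331

Step 1 — x − y = 43 − 22670 = -22627. Step 2 — v_11(-22627) = 3 (factor: -22627 = −(11^3 · 17); the sign does not affect v_p). Step 3 — |x − y|_11 = 11^{-3} = 1/1331.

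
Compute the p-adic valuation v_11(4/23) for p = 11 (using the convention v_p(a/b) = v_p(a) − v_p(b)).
v_11(4/23) = 0

Factor powers of 11 from the numerator and denominator of the reduced fraction: 4 = 11^0 · 4 and 23 = 11^0 · 23. Apply v_p(a/b) = v_p(a) − v_p(b): v_11(4/23) = 0 − 0 = 0.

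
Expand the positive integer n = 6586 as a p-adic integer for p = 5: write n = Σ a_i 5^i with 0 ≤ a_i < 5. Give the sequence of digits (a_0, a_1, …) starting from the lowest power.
(a_0, a_1, …) = (1, 2, 3, 2, 0, 2)

Repeated division by 5 gives the digits low-to-high: 6586 = 1 + 2·5^1 + 3·5^2 + 2·5^3 + 2·5^5. Digit sequence: (1, 2, 3, 2, 0, 2).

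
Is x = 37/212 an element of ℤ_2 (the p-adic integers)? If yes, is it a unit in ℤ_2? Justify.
x ∉ ℤ_2 (v_2(x) = -2 < 0)

ℤ_2 = {x ∈ ℚ_2 : v_2(x) ≥ 0} and ℤ_2^× = {x ∈ ℤ_2 : v_2(x) = 0}. Here v_2(37/212) = v_2(num) − v_2(den) = -2; compare against these criteria.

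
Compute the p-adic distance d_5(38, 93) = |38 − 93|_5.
d_5(38, 93) = 1/5

Step 1 — x − y = 38 − 93 = -55. Step 2 — v_5(-55) = 1 (factor: -55 = −(5^1 · 11); the sign does not affect v_p). Step 3 — |x − y|_5 = 5^{-1} = 1/5.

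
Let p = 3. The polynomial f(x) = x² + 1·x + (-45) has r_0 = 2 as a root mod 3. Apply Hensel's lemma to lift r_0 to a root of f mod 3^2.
r_1 = 8 (mod 9)

Hensel: r_{i+1} = r_i − f(r_i)·(f′(r_i))^{-1} mod 3^{i+2}, f′(x) = 2x + 1. Iterate:
  r_0 = 2 (mod 3)
  r_1 = 8 (mod 9)
Final: r = 8 satisfies f(r) ≡ 0 mod 3^2.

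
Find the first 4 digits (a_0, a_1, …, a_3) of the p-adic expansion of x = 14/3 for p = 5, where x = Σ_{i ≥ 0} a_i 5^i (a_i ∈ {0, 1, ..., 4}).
(a_0, …, a_3) = (3, 2, 3, 1)

v_5(14/3) = 0 (numerator and denominator both coprime to 5), so x ∈ ℤ_5^×. Compute digits iteratively via a_i = x_i mod 5, x_{i+1} = (x_i − a_i)/5, with x_0 = x:
  x_0 = 14/3;  a_0 = 3;  x_1 = (x_0 − 3)/5 = 1/3
  x_1 = 1/3;  a_1 = 2;  x_2 = (x_1 − 2)/5 = -1/3
  x_2 = -1/3;  a_2 = 3;  x_3 = (x_2 − 3)/5 = -2/3
  x_3 = -2/3;  a_3 = 1;  x_4 = (x_3 − 1)/5 = -1/3
Digits: (3, 2, 3, 1).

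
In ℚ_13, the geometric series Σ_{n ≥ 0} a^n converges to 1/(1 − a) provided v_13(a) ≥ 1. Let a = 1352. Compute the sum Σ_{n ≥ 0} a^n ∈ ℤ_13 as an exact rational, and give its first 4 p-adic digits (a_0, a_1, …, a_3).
Σ a^n = 1/(1 − a) = -1/1351;  first 4 digits = (1, 0, 8, 0)

v_13(a) = 2 ≥ 1, so the series converges in ℤ_13 to 1/(1 − a) = 1/(1 − 1352) = -1/1351. Expand this rational in ℤ_13: compute digits iteratively via d_i = x_i mod 13, x_{i+1} = (x_i − d_i)/13. The first 4 digits are (1, 0, 8, 0).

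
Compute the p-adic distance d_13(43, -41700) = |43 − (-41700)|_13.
d_13(43, -41700) = 1/2197

Step 1 — x − y = 43 − (-41700) = 41743. Step 2 — v_13(41743) = 3 (factor: 41743 = (13^3 · 19); the sign does not affect v_p). Step 3 — |x − y|_13 = 13^{-3} = 1/2197.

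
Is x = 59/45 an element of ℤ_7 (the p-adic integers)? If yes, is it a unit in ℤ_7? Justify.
x ∈ ℤ_7^× (unit); v_7(x) = 0

ℤ_7 = {x ∈ ℚ_7 : v_7(x) ≥ 0} and ℤ_7^× = {x ∈ ℤ_7 : v_7(x) = 0}. Here v_7(59/45) = v_7(num) − v_7(den) = 0; compare against these criteria.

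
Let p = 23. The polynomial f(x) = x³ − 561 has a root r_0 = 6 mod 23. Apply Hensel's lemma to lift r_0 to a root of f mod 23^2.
r_1 = 259 (mod 529)

Hensel: r_{i+1} = r_i − f(r_i)/f′(r_i) mod 23^{i+2}, where f′(x) = 3x². Iterate:
  r_0 = 6 (mod 23)
  r_1 = 259 (mod 529)
Final: r = 259 with f(r) ≡ 0 mod 23^2.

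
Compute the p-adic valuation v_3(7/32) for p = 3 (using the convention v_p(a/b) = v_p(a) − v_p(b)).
v_3(7/32) = 0

Factor powers of 3 from the numerator and denominator of the reduced fraction: 7 = 3^0 · 7 and 32 = 3^0 · 32. Apply v_p(a/b) = v_p(a) − v_p(b): v_3(7/32) = 0 − 0 = 0.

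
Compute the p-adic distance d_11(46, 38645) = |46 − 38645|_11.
d_11(46, 38645) = 1/1331

Step 1 — x − y = 46 − 38645 = -38599. Step 2 — v_11(-38599) = 3 (factor: -38599 = −(11^3 · 29); the sign does not affect v_p). Step 3 — |x − y|_11 = 11^{-3} = 1/1331.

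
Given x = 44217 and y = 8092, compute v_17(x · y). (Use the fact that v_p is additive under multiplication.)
v_17(357803964) = 5

v_p(x) = 3 (factor: 44217 = 17^3 · 9); v_p(y) = 2 (factor: 8092 = 17^2 · 28). Additivity: v_p(xy) = v_p(x) + v_p(y) = 3 + 2 = 5. (Direct check: xy = 357803964 = 17^5 · (252).)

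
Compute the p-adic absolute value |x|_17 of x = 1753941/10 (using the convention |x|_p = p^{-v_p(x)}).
|1753941/10|_17 = 1/83521

Step 1 — compute v_17(x) by factoring powers of 17 out of the numerator and denominator: v_17(1753941/10) = 4. Step 2 — apply |x|_p = p^{-v_p(x)} = 17^{-4} = 1/83521.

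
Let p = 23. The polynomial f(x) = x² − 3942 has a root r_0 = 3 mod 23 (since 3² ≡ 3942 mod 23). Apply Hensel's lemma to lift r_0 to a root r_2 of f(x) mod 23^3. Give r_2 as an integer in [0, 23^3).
r_2 = 3568 (mod 12167)

Hensel's recurrence: r_{i+1} = r_i − f(r_i)·(f′(r_i))^{-1} mod 23^{i+2}, with f′(x) = 2x. Iterate:
  r_0 = 3 (mod 23)
  r_1 = 394 (mod 529)
  r_2 = 3568 (mod 12167)
Final: r_2 = 3568, and one checks f(r_2) ≡ 0 mod 23^3.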